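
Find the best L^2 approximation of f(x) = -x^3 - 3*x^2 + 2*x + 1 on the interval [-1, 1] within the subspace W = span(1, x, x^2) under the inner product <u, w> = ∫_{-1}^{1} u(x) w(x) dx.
g(x) = -3*x^2 + 7*x/5 + 1

The best approximation g ∈ W is the orthogonal projection of f onto W. Writing g = a_0 + a_1 x + a_2 x^2, the coefficients solve the normal equations G · a = b where
  G_{ij} = <φ_i, φ_j> and b_i = <f, φ_i>, with φ_0 = 1, φ_1 = x, φ_2 = x^2.
G =
  [2, 0, 2/3]
  [0, 2/3, 0]
  [2/3, 0, 2/5],
b = (0, 14/15, -8/15).
Solving gives a_0 = 1, a_1 = 7/5, a_2 = -3, so
  g(x) = -3*x^2 + 7*x/5 + 1.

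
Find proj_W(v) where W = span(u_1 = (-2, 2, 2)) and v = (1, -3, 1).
proj_W(v) = (1, -1, -1)

Set up U = [u_1 | ... | u_1] ∈ R^(3×1). The projector onto W = col(U) is P = U (U^T U)^(-1) U^T.
Compute U^T U =
  [12],
and U^T v = (-6).
Solve U^T U · c = U^T v for the coefficients: c = (-1/2). The projection is proj_W(v) = U c.
Check: (v - proj_W(v)) · u_1 = 0  (should be 0).
Result: proj_W(v) = (1, -1, -1).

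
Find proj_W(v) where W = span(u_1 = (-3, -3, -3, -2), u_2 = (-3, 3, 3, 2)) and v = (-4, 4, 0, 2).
proj_W(v) = (-4, 24/11, 24/11, 16/11)

Set up U = [u_1 | ... | u_2] ∈ R^(4×2). The projector onto W = col(U) is P = U (U^T U)^(-1) U^T.
Compute U^T U =
  [31, -13]
  [-13, 31],
and U^T v = (-4, 28).
Solve U^T U · c = U^T v for the coefficients: c = (10/33, 34/33). The projection is proj_W(v) = U c.
Check: (v - proj_W(v)) · u_1 = 0  (should be 0).
Check: (v - proj_W(v)) · u_2 = 0  (should be 0).
Result: proj_W(v) = (-4, 24/11, 24/11, 16/11).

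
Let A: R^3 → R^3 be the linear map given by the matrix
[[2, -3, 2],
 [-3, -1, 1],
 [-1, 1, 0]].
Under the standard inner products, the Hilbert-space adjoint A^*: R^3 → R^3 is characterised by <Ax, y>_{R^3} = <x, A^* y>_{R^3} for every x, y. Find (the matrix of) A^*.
A^* = A^T =
[[2, -3, -1],
 [-3, -1, 1],
 [2, 1, 0]]

For real matrices with standard dot products, the defining identity <Ax, y> = <x, A^* y> gives (Ax)^T y = x^T (A^*) y, i.e. x^T A^T y = x^T (A^*) y. Since this holds for all x, y, we must have A^* = A^T. Therefore
A^* =
[[2, -3, -1],
 [-3, -1, 1],
 [2, 1, 0]].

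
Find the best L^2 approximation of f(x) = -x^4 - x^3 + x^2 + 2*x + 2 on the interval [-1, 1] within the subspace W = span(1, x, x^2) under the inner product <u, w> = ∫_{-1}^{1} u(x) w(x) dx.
g(x) = x^2/7 + 7*x/5 + 73/35

The best approximation g ∈ W is the orthogonal projection of f onto W. Writing g = a_0 + a_1 x + a_2 x^2, the coefficients solve the normal equations G · a = b where
  G_{ij} = <φ_i, φ_j> and b_i = <f, φ_i>, with φ_0 = 1, φ_1 = x, φ_2 = x^2.
G =
  [2, 0, 2/3]
  [0, 2/3, 0]
  [2/3, 0, 2/5],
b = (64/15, 14/15, 152/105).
Solving gives a_0 = 73/35, a_1 = 7/5, a_2 = 1/7, so
  g(x) = x^2/7 + 7*x/5 + 73/35.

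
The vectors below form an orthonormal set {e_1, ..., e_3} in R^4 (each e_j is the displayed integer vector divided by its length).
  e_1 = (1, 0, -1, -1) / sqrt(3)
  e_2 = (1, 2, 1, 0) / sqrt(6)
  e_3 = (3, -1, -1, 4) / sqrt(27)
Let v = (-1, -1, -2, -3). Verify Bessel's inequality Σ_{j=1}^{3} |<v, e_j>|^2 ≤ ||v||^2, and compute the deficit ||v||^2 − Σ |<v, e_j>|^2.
Σ |<v, e_j>|^2 = 89/6; ||v||^2 = 15; deficit = 1/6

Write each e_j = u_j / sqrt(<u_j, u_j>) where u_j is the displayed integer vector. Then <v, e_j> = <v, u_j> / sqrt(<u_j, u_j>), so |<v, e_j>|^2 = <v, u_j>^2 / <u_j, u_j>.
Coefficients: <v, e_1> = 4/sqrt(3), <v, e_2> = -5/sqrt(6), <v, e_3> = -12/sqrt(27).
Square and sum: Σ |<v, e_j>|^2 = 89/6.
Compute ||v||^2 = v·v = 15.
Deficit = 15 − 89/6 = 1/6 ≥ 0, confirming Bessel's inequality. (The deficit equals ||v − Σ <v,e_j> e_j||^2, the squared distance from v to span{e_j}.)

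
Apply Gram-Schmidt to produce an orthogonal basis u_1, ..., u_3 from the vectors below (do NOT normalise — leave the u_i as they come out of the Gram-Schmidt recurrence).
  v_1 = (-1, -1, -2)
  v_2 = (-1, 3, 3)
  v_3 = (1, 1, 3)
Orthogonal basis:
  u_1 = (-1, -1, -2)
  u_2 = (-7/3, 5/3, 1/3)
  u_3 = (-6/25, -2/5, 8/25)

Apply the Gram-Schmidt recurrence
  u_1 = v_1
  u_i = v_i − Σ_{j<i} ((v_i · u_j) / (u_j · u_j)) · u_j.

Step by step this gives:
  u_1 = (-1, -1, -2)
  u_2 = (-7/3, 5/3, 1/3)
  u_3 = (-6/25, -2/5, 8/25)

Orthogonality check:
  u_2 · u_1 = 0 (should be 0)
  u_3 · u_1 = 0 (should be 0)
  u_3 · u_2 = 0 (should be 0)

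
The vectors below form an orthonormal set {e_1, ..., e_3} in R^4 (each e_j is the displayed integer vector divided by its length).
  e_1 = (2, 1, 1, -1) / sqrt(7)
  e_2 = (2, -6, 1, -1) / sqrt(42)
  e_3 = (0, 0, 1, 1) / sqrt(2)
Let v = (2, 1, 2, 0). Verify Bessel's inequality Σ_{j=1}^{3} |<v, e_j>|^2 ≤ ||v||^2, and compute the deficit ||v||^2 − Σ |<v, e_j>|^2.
Σ |<v, e_j>|^2 = 9; ||v||^2 = 9; deficit = 0

Write each e_j = u_j / sqrt(<u_j, u_j>) where u_j is the displayed integer vector. Then <v, e_j> = <v, u_j> / sqrt(<u_j, u_j>), so |<v, e_j>|^2 = <v, u_j>^2 / <u_j, u_j>.
Coefficients: <v, e_1> = 7/sqrt(7), <v, e_2> = 0/sqrt(42), <v, e_3> = 2/sqrt(2).
Square and sum: Σ |<v, e_j>|^2 = 9.
Compute ||v||^2 = v·v = 9.
Deficit = 9 − 9 = 0 ≥ 0, confirming Bessel's inequality. (The deficit equals ||v − Σ <v,e_j> e_j||^2, the squared distance from v to span{e_j}.)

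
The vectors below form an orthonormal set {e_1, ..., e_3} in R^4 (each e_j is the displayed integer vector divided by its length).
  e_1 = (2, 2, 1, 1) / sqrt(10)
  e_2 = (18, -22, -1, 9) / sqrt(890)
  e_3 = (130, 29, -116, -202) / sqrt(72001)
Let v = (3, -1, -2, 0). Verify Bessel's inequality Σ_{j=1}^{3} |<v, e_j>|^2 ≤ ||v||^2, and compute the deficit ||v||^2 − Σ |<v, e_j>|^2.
Σ |<v, e_j>|^2 = 9805/809; ||v||^2 = 14; deficit = 1521/809

Write each e_j = u_j / sqrt(<u_j, u_j>) where u_j is the displayed integer vector. Then <v, e_j> = <v, u_j> / sqrt(<u_j, u_j>), so |<v, e_j>|^2 = <v, u_j>^2 / <u_j, u_j>.
Coefficients: <v, e_1> = 2/sqrt(10), <v, e_2> = 78/sqrt(890), <v, e_3> = 593/sqrt(72001).
Square and sum: Σ |<v, e_j>|^2 = 9805/809.
Compute ||v||^2 = v·v = 14.
Deficit = 14 − 9805/809 = 1521/809 ≥ 0, confirming Bessel's inequality. (The deficit equals ||v − Σ <v,e_j> e_j||^2, the squared distance from v to span{e_j}.)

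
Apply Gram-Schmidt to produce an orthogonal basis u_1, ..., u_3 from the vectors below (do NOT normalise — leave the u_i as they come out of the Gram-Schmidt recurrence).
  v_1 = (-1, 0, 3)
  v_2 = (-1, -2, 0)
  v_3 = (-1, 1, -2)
Orthogonal basis:
  u_1 = (-1, 0, 3)
  u_2 = (-9/10, -2, -3/10)
  u_3 = (-78/49, 39/49, -26/49)

Apply the Gram-Schmidt recurrence
  u_1 = v_1
  u_i = v_i − Σ_{j<i} ((v_i · u_j) / (u_j · u_j)) · u_j.

Step by step this gives:
  u_1 = (-1, 0, 3)
  u_2 = (-9/10, -2, -3/10)
  u_3 = (-78/49, 39/49, -26/49)

Orthogonality check:
  u_2 · u_1 = 0 (should be 0)
  u_3 · u_1 = 0 (should be 0)
  u_3 · u_2 = 0 (should be 0)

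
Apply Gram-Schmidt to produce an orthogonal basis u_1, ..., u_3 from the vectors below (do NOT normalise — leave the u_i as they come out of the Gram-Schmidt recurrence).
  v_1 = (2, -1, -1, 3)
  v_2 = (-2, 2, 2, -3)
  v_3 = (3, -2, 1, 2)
Orthogonal basis:
  u_1 = (2, -1, -1, 3)
  u_2 = (4/15, 13/15, 13/15, 2/5)
  u_3 = (15/13, -3/2, 3/2, -10/13)

Apply the Gram-Schmidt recurrence
  u_1 = v_1
  u_i = v_i − Σ_{j<i} ((v_i · u_j) / (u_j · u_j)) · u_j.

Step by step this gives:
  u_1 = (2, -1, -1, 3)
  u_2 = (4/15, 13/15, 13/15, 2/5)
  u_3 = (15/13, -3/2, 3/2, -10/13)

Orthogonality check:
  u_2 · u_1 = 0 (should be 0)
  u_3 · u_1 = 0 (should be 0)
  u_3 · u_2 = 0 (should be 0)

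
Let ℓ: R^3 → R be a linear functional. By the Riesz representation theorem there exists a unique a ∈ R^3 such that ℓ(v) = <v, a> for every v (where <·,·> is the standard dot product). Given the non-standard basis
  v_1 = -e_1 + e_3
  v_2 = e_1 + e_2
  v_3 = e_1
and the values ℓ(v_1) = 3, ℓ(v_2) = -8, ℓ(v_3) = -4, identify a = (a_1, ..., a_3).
a = (-4, -4, -1)

Write a = (a_1, ..., a_3) in the standard basis. For each basis vector v_i, ℓ(v_i) = <v_i, a> is a linear equation in the a_j's. Collect the n equations into a matrix system V a = ℓ, where row i of V is v_i (expressed in the standard basis). Since V is invertible (lower-triangular with 1s on the diagonal, up to permutation), solve by back-substitution:
  V =
[[-1, 0, 1],
 [1, 1, 0],
 [1, 0, 0]]
  V a = (3, -8, -4)
Solving gives a = (-4, -4, -1).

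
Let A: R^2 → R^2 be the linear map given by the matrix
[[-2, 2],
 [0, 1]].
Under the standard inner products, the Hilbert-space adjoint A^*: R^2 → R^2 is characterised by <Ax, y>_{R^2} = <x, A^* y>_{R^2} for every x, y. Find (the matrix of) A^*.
A^* = A^T =
[[-2, 0],
 [2, 1]]

For real matrices with standard dot products, the defining identity <Ax, y> = <x, A^* y> gives (Ax)^T y = x^T (A^*) y, i.e. x^T A^T y = x^T (A^*) y. Since this holds for all x, y, we must have A^* = A^T. Therefore
A^* =
[[-2, 0],
 [2, 1]].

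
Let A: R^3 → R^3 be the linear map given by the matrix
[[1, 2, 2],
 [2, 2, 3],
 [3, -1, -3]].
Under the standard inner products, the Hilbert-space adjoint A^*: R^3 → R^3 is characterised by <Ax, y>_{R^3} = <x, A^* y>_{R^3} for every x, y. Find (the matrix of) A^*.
A^* = A^T =
[[1, 2, 3],
 [2, 2, -1],
 [2, 3, -3]]

For real matrices with standard dot products, the defining identity <Ax, y> = <x, A^* y> gives (Ax)^T y = x^T (A^*) y, i.e. x^T A^T y = x^T (A^*) y. Since this holds for all x, y, we must have A^* = A^T. Therefore
A^* =
[[1, 2, 3],
 [2, 2, -1],
 [2, 3, -3]].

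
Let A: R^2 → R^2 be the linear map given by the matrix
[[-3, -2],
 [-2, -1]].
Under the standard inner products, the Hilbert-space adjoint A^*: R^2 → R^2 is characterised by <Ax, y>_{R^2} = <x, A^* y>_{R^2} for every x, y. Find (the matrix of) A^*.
A^* = A^T =
[[-3, -2],
 [-2, -1]]

For real matrices with standard dot products, the defining identity <Ax, y> = <x, A^* y> gives (Ax)^T y = x^T (A^*) y, i.e. x^T A^T y = x^T (A^*) y. Since this holds for all x, y, we must have A^* = A^T. Therefore
A^* =
[[-3, -2],
 [-2, -1]].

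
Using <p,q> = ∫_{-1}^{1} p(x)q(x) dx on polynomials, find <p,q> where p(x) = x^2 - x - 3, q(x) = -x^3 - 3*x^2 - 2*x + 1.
<p,q> = 6/5

Expand the product: p(x)·q(x) = -x^5 - 2*x^4 + 4*x^3 + 12*x^2 + 5*x - 3.
∫_{-1}^{1} of each monomial x^k gives [2/(k+1) if k even, 0 if k odd]. Integrating term-by-term (or equivalently evaluating the antiderivative F(x) = -x^6/6 - 2*x^5/5 + x^4 + 4*x^3 + 5*x^2/2 - 3*x at the endpoints):
  F(1) − F(−1) = 59/15 − (41/15) = 6/5.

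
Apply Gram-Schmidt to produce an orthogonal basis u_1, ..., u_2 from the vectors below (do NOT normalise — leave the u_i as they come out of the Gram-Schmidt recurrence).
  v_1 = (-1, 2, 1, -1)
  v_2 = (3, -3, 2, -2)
Orthogonal basis:
  u_1 = (-1, 2, 1, -1)
  u_2 = (16/7, -11/7, 19/7, -19/7)

Apply the Gram-Schmidt recurrence
  u_1 = v_1
  u_i = v_i − Σ_{j<i} ((v_i · u_j) / (u_j · u_j)) · u_j.

Step by step this gives:
  u_1 = (-1, 2, 1, -1)
  u_2 = (16/7, -11/7, 19/7, -19/7)

Orthogonality check:
  u_2 · u_1 = 0 (should be 0)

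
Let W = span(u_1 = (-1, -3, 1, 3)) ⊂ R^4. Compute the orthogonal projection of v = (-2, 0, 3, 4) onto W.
proj_W(v) = (-17/20, -51/20, 17/20, 51/20)

Set up U = [u_1 | ... | u_1] ∈ R^(4×1). The projector onto W = col(U) is P = U (U^T U)^(-1) U^T.
Compute U^T U =
  [20],
and U^T v = (17).
Solve U^T U · c = U^T v for the coefficients: c = (17/20). The projection is proj_W(v) = U c.
Check: (v - proj_W(v)) · u_1 = 0  (should be 0).
Result: proj_W(v) = (-17/20, -51/20, 17/20, 51/20).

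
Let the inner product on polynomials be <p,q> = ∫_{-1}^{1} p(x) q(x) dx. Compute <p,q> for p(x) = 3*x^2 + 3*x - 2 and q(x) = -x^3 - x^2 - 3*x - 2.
<p,q> = -46/15

Expand the product: p(x)·q(x) = -3*x^5 - 6*x^4 - 10*x^3 - 13*x^2 + 4.
∫_{-1}^{1} of each monomial x^k gives [2/(k+1) if k even, 0 if k odd]. Integrating term-by-term (or equivalently evaluating the antiderivative F(x) = -x^6/2 - 6*x^5/5 - 5*x^4/2 - 13*x^3/3 + 4*x at the endpoints):
  F(1) − F(−1) = -68/15 − (-22/15) = -46/15.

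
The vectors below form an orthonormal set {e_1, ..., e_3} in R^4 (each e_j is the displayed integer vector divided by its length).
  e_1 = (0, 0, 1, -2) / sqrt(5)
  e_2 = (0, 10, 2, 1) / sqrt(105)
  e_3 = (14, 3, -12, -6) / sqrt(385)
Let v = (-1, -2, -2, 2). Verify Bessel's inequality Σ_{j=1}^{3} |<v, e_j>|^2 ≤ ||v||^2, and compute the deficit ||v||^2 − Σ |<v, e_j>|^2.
Σ |<v, e_j>|^2 = 1976/165; ||v||^2 = 13; deficit = 169/165

Write each e_j = u_j / sqrt(<u_j, u_j>) where u_j is the displayed integer vector. Then <v, e_j> = <v, u_j> / sqrt(<u_j, u_j>), so |<v, e_j>|^2 = <v, u_j>^2 / <u_j, u_j>.
Coefficients: <v, e_1> = -6/sqrt(5), <v, e_2> = -22/sqrt(105), <v, e_3> = -8/sqrt(385).
Square and sum: Σ |<v, e_j>|^2 = 1976/165.
Compute ||v||^2 = v·v = 13.
Deficit = 13 − 1976/165 = 169/165 ≥ 0, confirming Bessel's inequality. (The deficit equals ||v − Σ <v,e_j> e_j||^2, the squared distance from v to span{e_j}.)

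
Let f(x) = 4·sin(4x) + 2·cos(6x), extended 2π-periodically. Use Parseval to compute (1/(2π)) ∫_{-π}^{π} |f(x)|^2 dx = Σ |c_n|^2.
Σ |c_n|^2 = 10

Expand |f|^2 and use orthogonality of {sin(nx), cos(mx)} on [-π, π]:
  ∫_{-π}^{π} sin(nx)^2 dx = π, ∫ cos(mx)^2 dx = π, and cross terms integrate to 0.
So ∫_{-π}^{π} f(x)^2 dx = 4^2 · π + 2^2 · π = (16 + 4)π.
Divide by 2π: (16 + 4)/2 = 10.
By Parseval, this equals Σ |c_n|^2.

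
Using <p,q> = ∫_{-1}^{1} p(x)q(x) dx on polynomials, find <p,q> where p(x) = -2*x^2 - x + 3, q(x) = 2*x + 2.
<p,q> = 8

Expand the product: p(x)·q(x) = -4*x^3 - 6*x^2 + 4*x + 6.
∫_{-1}^{1} of each monomial x^k gives [2/(k+1) if k even, 0 if k odd]. Integrating term-by-term (or equivalently evaluating the antiderivative F(x) = -x^4 - 2*x^3 + 2*x^2 + 6*x at the endpoints):
  F(1) − F(−1) = 5 − (-3) = 8.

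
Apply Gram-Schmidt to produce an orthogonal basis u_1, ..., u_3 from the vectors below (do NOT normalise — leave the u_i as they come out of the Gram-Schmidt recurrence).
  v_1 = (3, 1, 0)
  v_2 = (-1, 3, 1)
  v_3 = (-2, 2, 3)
Orthogonal basis:
  u_1 = (3, 1, 0)
  u_2 = (-1, 3, 1)
  u_3 = (1/5, -3/5, 2)

Apply the Gram-Schmidt recurrence
  u_1 = v_1
  u_i = v_i − Σ_{j<i} ((v_i · u_j) / (u_j · u_j)) · u_j.

Step by step this gives:
  u_1 = (3, 1, 0)
  u_2 = (-1, 3, 1)
  u_3 = (1/5, -3/5, 2)

Orthogonality check:
  u_2 · u_1 = 0 (should be 0)
  u_3 · u_1 = 0 (should be 0)
  u_3 · u_2 = 0 (should be 0)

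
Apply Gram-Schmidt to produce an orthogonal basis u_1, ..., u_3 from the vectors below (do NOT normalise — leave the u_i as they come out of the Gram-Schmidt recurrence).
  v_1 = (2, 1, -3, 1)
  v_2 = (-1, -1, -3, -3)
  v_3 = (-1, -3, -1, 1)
Orthogonal basis:
  u_1 = (2, 1, -3, 1)
  u_2 = (-7/5, -6/5, -12/5, -16/5)
  u_3 = (-164/291, -778/291, -66/97, 512/291)

Apply the Gram-Schmidt recurrence
  u_1 = v_1
  u_i = v_i − Σ_{j<i} ((v_i · u_j) / (u_j · u_j)) · u_j.

Step by step this gives:
  u_1 = (2, 1, -3, 1)
  u_2 = (-7/5, -6/5, -12/5, -16/5)
  u_3 = (-164/291, -778/291, -66/97, 512/291)

Orthogonality check:
  u_2 · u_1 = 0 (should be 0)
  u_3 · u_1 = 0 (should be 0)
  u_3 · u_2 = 0 (should be 0)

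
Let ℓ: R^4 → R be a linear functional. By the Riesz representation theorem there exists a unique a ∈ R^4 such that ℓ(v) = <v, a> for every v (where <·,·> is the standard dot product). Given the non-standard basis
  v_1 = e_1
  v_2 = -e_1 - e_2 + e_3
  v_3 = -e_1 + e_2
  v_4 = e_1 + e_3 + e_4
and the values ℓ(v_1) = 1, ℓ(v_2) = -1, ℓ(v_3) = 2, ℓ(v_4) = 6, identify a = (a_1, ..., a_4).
a = (1, 3, 3, 2)

Write a = (a_1, ..., a_4) in the standard basis. For each basis vector v_i, ℓ(v_i) = <v_i, a> is a linear equation in the a_j's. Collect the n equations into a matrix system V a = ℓ, where row i of V is v_i (expressed in the standard basis). Since V is invertible (lower-triangular with 1s on the diagonal, up to permutation), solve by back-substitution:
  V =
[[1, 0, 0, 0],
 [-1, -1, 1, 0],
 [-1, 1, 0, 0],
 [1, 0, 1, 1]]
  V a = (1, -1, 2, 6)
Solving gives a = (1, 3, 3, 2).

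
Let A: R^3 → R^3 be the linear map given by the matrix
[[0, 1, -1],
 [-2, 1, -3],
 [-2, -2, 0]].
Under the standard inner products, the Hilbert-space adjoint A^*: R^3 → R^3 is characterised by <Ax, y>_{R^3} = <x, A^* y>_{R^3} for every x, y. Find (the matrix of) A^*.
A^* = A^T =
[[0, -2, -2],
 [1, 1, -2],
 [-1, -3, 0]]

For real matrices with standard dot products, the defining identity <Ax, y> = <x, A^* y> gives (Ax)^T y = x^T (A^*) y, i.e. x^T A^T y = x^T (A^*) y. Since this holds for all x, y, we must have A^* = A^T. Therefore
A^* =
[[0, -2, -2],
 [1, 1, -2],
 [-1, -3, 0]].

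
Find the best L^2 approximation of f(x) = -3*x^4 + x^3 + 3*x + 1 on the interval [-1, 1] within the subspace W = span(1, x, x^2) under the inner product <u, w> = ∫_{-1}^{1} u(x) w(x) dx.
g(x) = -18*x^2/7 + 18*x/5 + 44/35

The best approximation g ∈ W is the orthogonal projection of f onto W. Writing g = a_0 + a_1 x + a_2 x^2, the coefficients solve the normal equations G · a = b where
  G_{ij} = <φ_i, φ_j> and b_i = <f, φ_i>, with φ_0 = 1, φ_1 = x, φ_2 = x^2.
G =
  [2, 0, 2/3]
  [0, 2/3, 0]
  [2/3, 0, 2/5],
b = (4/5, 12/5, -4/21).
Solving gives a_0 = 44/35, a_1 = 18/5, a_2 = -18/7, so
  g(x) = -18*x^2/7 + 18*x/5 + 44/35.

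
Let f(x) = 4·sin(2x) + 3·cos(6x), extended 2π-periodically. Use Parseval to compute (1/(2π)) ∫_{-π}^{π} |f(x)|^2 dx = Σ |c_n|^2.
Σ |c_n|^2 = 25/2

Expand |f|^2 and use orthogonality of {sin(nx), cos(mx)} on [-π, π]:
  ∫_{-π}^{π} sin(nx)^2 dx = π, ∫ cos(mx)^2 dx = π, and cross terms integrate to 0.
So ∫_{-π}^{π} f(x)^2 dx = 4^2 · π + 3^2 · π = (16 + 9)π.
Divide by 2π: (16 + 9)/2 = 25/2.
By Parseval, this equals Σ |c_n|^2.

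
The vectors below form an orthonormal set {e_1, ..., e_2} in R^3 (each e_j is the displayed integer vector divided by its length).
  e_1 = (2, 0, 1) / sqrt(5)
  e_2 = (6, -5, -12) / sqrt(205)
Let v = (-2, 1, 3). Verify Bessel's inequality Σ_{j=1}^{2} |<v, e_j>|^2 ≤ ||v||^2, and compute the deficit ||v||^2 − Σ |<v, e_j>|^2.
Σ |<v, e_j>|^2 = 570/41; ||v||^2 = 14; deficit = 4/41

Write each e_j = u_j / sqrt(<u_j, u_j>) where u_j is the displayed integer vector. Then <v, e_j> = <v, u_j> / sqrt(<u_j, u_j>), so |<v, e_j>|^2 = <v, u_j>^2 / <u_j, u_j>.
Coefficients: <v, e_1> = -1/sqrt(5), <v, e_2> = -53/sqrt(205).
Square and sum: Σ |<v, e_j>|^2 = 570/41.
Compute ||v||^2 = v·v = 14.
Deficit = 14 − 570/41 = 4/41 ≥ 0, confirming Bessel's inequality. (The deficit equals ||v − Σ <v,e_j> e_j||^2, the squared distance from v to span{e_j}.)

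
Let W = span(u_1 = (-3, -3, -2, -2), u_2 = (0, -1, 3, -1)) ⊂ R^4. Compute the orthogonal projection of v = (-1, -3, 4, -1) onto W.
proj_W(v) = (-82/95, -668/285, 58/15, -586/285)

Set up U = [u_1 | ... | u_2] ∈ R^(4×2). The projector onto W = col(U) is P = U (U^T U)^(-1) U^T.
Compute U^T U =
  [26, -1]
  [-1, 11],
and U^T v = (6, 16).
Solve U^T U · c = U^T v for the coefficients: c = (82/285, 422/285). The projection is proj_W(v) = U c.
Check: (v - proj_W(v)) · u_1 = 0  (should be 0).
Check: (v - proj_W(v)) · u_2 = 0  (should be 0).
Result: proj_W(v) = (-82/95, -668/285, 58/15, -586/285).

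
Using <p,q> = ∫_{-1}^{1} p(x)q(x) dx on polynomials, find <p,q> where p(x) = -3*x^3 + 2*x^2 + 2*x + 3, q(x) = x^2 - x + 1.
<p,q> = 10

Expand the product: p(x)·q(x) = -3*x^5 + 5*x^4 - 3*x^3 + 3*x^2 - x + 3.
∫_{-1}^{1} of each monomial x^k gives [2/(k+1) if k even, 0 if k odd]. Integrating term-by-term (or equivalently evaluating the antiderivative F(x) = -x^6/2 + x^5 - 3*x^4/4 + x^3 - x^2/2 + 3*x at the endpoints):
  F(1) − F(−1) = 13/4 − (-27/4) = 10.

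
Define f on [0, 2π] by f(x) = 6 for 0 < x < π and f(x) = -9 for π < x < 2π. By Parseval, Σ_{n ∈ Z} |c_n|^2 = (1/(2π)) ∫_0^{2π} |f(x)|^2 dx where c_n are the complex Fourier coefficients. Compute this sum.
Σ |c_n|^2 = 117/2

Parseval equates the L^2 energy of f (normalised by 1/(2π)) with the ℓ^2 sum of its Fourier coefficients: (1/(2π)) ∫_0^{2π} |f|^2 = Σ |c_n|^2.
Compute the left side: (1/(2π)) [∫_0^π 6^2 dx + ∫_π^{2π} (-9)^2 dx] = (1/(2π)) · (36π + 81π) = (36 + 81)/2 = 117/2.
So Σ_{n ∈ Z} |c_n|^2 = 117/2.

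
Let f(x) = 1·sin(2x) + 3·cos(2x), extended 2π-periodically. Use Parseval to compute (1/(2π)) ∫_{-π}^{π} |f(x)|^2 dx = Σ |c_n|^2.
Σ |c_n|^2 = 5

Expand |f|^2 and use orthogonality of {sin(nx), cos(mx)} on [-π, π]:
  ∫_{-π}^{π} sin(nx)^2 dx = π, ∫ cos(mx)^2 dx = π, and cross terms integrate to 0.
So ∫_{-π}^{π} f(x)^2 dx = 1^2 · π + 3^2 · π = (1 + 9)π.
Divide by 2π: (1 + 9)/2 = 5.
By Parseval, this equals Σ |c_n|^2.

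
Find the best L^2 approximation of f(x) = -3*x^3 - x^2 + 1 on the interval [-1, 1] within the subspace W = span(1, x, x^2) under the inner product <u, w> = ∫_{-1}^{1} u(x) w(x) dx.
g(x) = -x^2 - 9*x/5 + 1

The best approximation g ∈ W is the orthogonal projection of f onto W. Writing g = a_0 + a_1 x + a_2 x^2, the coefficients solve the normal equations G · a = b where
  G_{ij} = <φ_i, φ_j> and b_i = <f, φ_i>, with φ_0 = 1, φ_1 = x, φ_2 = x^2.
G =
  [2, 0, 2/3]
  [0, 2/3, 0]
  [2/3, 0, 2/5],
b = (4/3, -6/5, 4/15).
Solving gives a_0 = 1, a_1 = -9/5, a_2 = -1, so
  g(x) = -x^2 - 9*x/5 + 1.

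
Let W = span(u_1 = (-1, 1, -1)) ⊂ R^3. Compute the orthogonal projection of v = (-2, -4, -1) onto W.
proj_W(v) = (1/3, -1/3, 1/3)

Set up U = [u_1 | ... | u_1] ∈ R^(3×1). The projector onto W = col(U) is P = U (U^T U)^(-1) U^T.
Compute U^T U =
  [3],
and U^T v = (-1).
Solve U^T U · c = U^T v for the coefficients: c = (-1/3). The projection is proj_W(v) = U c.
Check: (v - proj_W(v)) · u_1 = 0  (should be 0).
Result: proj_W(v) = (1/3, -1/3, 1/3).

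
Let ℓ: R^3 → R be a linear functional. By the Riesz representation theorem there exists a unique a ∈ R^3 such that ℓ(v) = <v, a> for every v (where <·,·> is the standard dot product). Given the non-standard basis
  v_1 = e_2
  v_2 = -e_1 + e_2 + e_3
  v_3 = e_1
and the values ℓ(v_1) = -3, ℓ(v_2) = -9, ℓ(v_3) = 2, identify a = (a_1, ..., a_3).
a = (2, -3, -4)

Write a = (a_1, ..., a_3) in the standard basis. For each basis vector v_i, ℓ(v_i) = <v_i, a> is a linear equation in the a_j's. Collect the n equations into a matrix system V a = ℓ, where row i of V is v_i (expressed in the standard basis). Since V is invertible (lower-triangular with 1s on the diagonal, up to permutation), solve by back-substitution:
  V =
[[0, 1, 0],
 [-1, 1, 1],
 [1, 0, 0]]
  V a = (-3, -9, 2)
Solving gives a = (2, -3, -4).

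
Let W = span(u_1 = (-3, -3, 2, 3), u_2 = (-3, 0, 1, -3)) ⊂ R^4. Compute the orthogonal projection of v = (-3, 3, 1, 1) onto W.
proj_W(v) = (-96/65, -27/65, 41/65, -42/65)

Set up U = [u_1 | ... | u_2] ∈ R^(4×2). The projector onto W = col(U) is P = U (U^T U)^(-1) U^T.
Compute U^T U =
  [31, 2]
  [2, 19],
and U^T v = (5, 7).
Solve U^T U · c = U^T v for the coefficients: c = (9/65, 23/65). The projection is proj_W(v) = U c.
Check: (v - proj_W(v)) · u_1 = 0  (should be 0).
Check: (v - proj_W(v)) · u_2 = 0  (should be 0).
Result: proj_W(v) = (-96/65, -27/65, 41/65, -42/65).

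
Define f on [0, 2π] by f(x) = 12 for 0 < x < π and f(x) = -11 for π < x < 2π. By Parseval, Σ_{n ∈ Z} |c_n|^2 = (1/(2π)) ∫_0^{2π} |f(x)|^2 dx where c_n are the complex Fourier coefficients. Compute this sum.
Σ |c_n|^2 = 265/2

Parseval equates the L^2 energy of f (normalised by 1/(2π)) with the ℓ^2 sum of its Fourier coefficients: (1/(2π)) ∫_0^{2π} |f|^2 = Σ |c_n|^2.
Compute the left side: (1/(2π)) [∫_0^π 12^2 dx + ∫_π^{2π} (-11)^2 dx] = (1/(2π)) · (144π + 121π) = (144 + 121)/2 = 265/2.
So Σ_{n ∈ Z} |c_n|^2 = 265/2.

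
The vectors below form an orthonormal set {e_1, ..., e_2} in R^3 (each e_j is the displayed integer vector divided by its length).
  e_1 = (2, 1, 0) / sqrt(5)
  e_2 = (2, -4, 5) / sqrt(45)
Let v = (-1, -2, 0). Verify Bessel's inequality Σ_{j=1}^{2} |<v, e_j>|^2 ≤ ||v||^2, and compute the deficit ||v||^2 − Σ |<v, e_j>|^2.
Σ |<v, e_j>|^2 = 4; ||v||^2 = 5; deficit = 1

Write each e_j = u_j / sqrt(<u_j, u_j>) where u_j is the displayed integer vector. Then <v, e_j> = <v, u_j> / sqrt(<u_j, u_j>), so |<v, e_j>|^2 = <v, u_j>^2 / <u_j, u_j>.
Coefficients: <v, e_1> = -4/sqrt(5), <v, e_2> = 6/sqrt(45).
Square and sum: Σ |<v, e_j>|^2 = 4.
Compute ||v||^2 = v·v = 5.
Deficit = 5 − 4 = 1 ≥ 0, confirming Bessel's inequality. (The deficit equals ||v − Σ <v,e_j> e_j||^2, the squared distance from v to span{e_j}.)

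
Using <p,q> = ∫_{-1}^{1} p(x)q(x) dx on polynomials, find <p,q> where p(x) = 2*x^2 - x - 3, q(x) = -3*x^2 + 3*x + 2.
<p,q> = -116/15

Expand the product: p(x)·q(x) = -6*x^4 + 9*x^3 + 10*x^2 - 11*x - 6.
∫_{-1}^{1} of each monomial x^k gives [2/(k+1) if k even, 0 if k odd]. Integrating term-by-term (or equivalently evaluating the antiderivative F(x) = -6*x^5/5 + 9*x^4/4 + 10*x^3/3 - 11*x^2/2 - 6*x at the endpoints):
  F(1) − F(−1) = -427/60 − (37/60) = -116/15.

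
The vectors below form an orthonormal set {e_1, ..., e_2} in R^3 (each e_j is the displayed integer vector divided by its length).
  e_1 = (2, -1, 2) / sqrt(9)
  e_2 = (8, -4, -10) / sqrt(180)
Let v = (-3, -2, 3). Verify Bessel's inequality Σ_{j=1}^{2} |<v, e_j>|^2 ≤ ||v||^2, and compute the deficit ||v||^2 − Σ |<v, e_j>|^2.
Σ |<v, e_j>|^2 = 61/5; ||v||^2 = 22; deficit = 49/5

Write each e_j = u_j / sqrt(<u_j, u_j>) where u_j is the displayed integer vector. Then <v, e_j> = <v, u_j> / sqrt(<u_j, u_j>), so |<v, e_j>|^2 = <v, u_j>^2 / <u_j, u_j>.
Coefficients: <v, e_1> = 2/sqrt(9), <v, e_2> = -46/sqrt(180).
Square and sum: Σ |<v, e_j>|^2 = 61/5.
Compute ||v||^2 = v·v = 22.
Deficit = 22 − 61/5 = 49/5 ≥ 0, confirming Bessel's inequality. (The deficit equals ||v − Σ <v,e_j> e_j||^2, the squared distance from v to span{e_j}.)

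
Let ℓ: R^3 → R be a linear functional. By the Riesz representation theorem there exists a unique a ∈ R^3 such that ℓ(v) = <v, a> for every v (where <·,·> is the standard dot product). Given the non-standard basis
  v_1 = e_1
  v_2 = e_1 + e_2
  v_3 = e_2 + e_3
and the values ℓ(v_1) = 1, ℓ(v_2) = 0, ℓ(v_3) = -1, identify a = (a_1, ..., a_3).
a = (1, -1, 0)

Write a = (a_1, ..., a_3) in the standard basis. For each basis vector v_i, ℓ(v_i) = <v_i, a> is a linear equation in the a_j's. Collect the n equations into a matrix system V a = ℓ, where row i of V is v_i (expressed in the standard basis). Since V is invertible (lower-triangular with 1s on the diagonal, up to permutation), solve by back-substitution:
  V =
[[1, 0, 0],
 [1, 1, 0],
 [0, 1, 1]]
  V a = (1, 0, -1)
Solving gives a = (1, -1, 0).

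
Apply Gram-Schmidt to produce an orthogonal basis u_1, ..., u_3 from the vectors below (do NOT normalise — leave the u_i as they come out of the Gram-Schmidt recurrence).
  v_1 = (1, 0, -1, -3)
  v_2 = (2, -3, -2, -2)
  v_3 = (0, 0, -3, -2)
Orthogonal basis:
  u_1 = (1, 0, -1, -3)
  u_2 = (12/11, -3, -12/11, 8/11)
  u_3 = (-129/131, 60/131, -264/131, 45/131)

Apply the Gram-Schmidt recurrence
  u_1 = v_1
  u_i = v_i − Σ_{j<i} ((v_i · u_j) / (u_j · u_j)) · u_j.

Step by step this gives:
  u_1 = (1, 0, -1, -3)
  u_2 = (12/11, -3, -12/11, 8/11)
  u_3 = (-129/131, 60/131, -264/131, 45/131)

Orthogonality check:
  u_2 · u_1 = 0 (should be 0)
  u_3 · u_1 = 0 (should be 0)
  u_3 · u_2 = 0 (should be 0)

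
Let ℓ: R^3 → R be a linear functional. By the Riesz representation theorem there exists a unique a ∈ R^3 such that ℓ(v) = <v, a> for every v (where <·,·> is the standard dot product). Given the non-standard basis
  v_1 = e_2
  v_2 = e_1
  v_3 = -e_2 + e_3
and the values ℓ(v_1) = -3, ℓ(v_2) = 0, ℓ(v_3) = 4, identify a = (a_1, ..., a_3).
a = (0, -3, 1)

Write a = (a_1, ..., a_3) in the standard basis. For each basis vector v_i, ℓ(v_i) = <v_i, a> is a linear equation in the a_j's. Collect the n equations into a matrix system V a = ℓ, where row i of V is v_i (expressed in the standard basis). Since V is invertible (lower-triangular with 1s on the diagonal, up to permutation), solve by back-substitution:
  V =
[[0, 1, 0],
 [1, 0, 0],
 [0, -1, 1]]
  V a = (-3, 0, 4)
Solving gives a = (0, -3, 1).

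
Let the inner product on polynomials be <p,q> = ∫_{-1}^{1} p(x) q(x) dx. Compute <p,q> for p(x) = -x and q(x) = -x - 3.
<p,q> = 2/3

Expand the product: p(x)·q(x) = x^2 + 3*x.
∫_{-1}^{1} of each monomial x^k gives [2/(k+1) if k even, 0 if k odd]. Integrating term-by-term (or equivalently evaluating the antiderivative F(x) = x^3/3 + 3*x^2/2 at the endpoints):
  F(1) − F(−1) = 11/6 − (7/6) = 2/3.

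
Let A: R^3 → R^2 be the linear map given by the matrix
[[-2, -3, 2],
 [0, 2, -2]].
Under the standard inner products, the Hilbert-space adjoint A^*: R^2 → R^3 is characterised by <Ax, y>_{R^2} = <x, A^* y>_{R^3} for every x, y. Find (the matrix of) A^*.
A^* = A^T =
[[-2, 0],
 [-3, 2],
 [2, -2]]

For real matrices with standard dot products, the defining identity <Ax, y> = <x, A^* y> gives (Ax)^T y = x^T (A^*) y, i.e. x^T A^T y = x^T (A^*) y. Since this holds for all x, y, we must have A^* = A^T. Therefore
A^* =
[[-2, 0],
 [-3, 2],
 [2, -2]].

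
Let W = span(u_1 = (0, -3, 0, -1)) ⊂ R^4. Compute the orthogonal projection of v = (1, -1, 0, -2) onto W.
proj_W(v) = (0, -3/2, 0, -1/2)

Set up U = [u_1 | ... | u_1] ∈ R^(4×1). The projector onto W = col(U) is P = U (U^T U)^(-1) U^T.
Compute U^T U =
  [10],
and U^T v = (5).
Solve U^T U · c = U^T v for the coefficients: c = (1/2). The projection is proj_W(v) = U c.
Check: (v - proj_W(v)) · u_1 = 0  (should be 0).
Result: proj_W(v) = (0, -3/2, 0, -1/2).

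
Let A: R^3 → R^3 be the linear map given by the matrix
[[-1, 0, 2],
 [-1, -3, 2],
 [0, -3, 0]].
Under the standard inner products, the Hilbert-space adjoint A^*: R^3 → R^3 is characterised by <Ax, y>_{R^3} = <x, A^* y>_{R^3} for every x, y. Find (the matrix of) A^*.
A^* = A^T =
[[-1, -1, 0],
 [0, -3, -3],
 [2, 2, 0]]

For real matrices with standard dot products, the defining identity <Ax, y> = <x, A^* y> gives (Ax)^T y = x^T (A^*) y, i.e. x^T A^T y = x^T (A^*) y. Since this holds for all x, y, we must have A^* = A^T. Therefore
A^* =
[[-1, -1, 0],
 [0, -3, -3],
 [2, 2, 0]].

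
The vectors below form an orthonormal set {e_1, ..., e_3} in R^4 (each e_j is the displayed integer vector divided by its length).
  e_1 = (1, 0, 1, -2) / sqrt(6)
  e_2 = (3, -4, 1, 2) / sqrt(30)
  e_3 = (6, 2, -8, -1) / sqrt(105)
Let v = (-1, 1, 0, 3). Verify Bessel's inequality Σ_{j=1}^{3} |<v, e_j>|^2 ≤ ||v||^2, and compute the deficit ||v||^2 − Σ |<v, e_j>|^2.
Σ |<v, e_j>|^2 = 26/3; ||v||^2 = 11; deficit = 7/3

Write each e_j = u_j / sqrt(<u_j, u_j>) where u_j is the displayed integer vector. Then <v, e_j> = <v, u_j> / sqrt(<u_j, u_j>), so |<v, e_j>|^2 = <v, u_j>^2 / <u_j, u_j>.
Coefficients: <v, e_1> = -7/sqrt(6), <v, e_2> = -1/sqrt(30), <v, e_3> = -7/sqrt(105).
Square and sum: Σ |<v, e_j>|^2 = 26/3.
Compute ||v||^2 = v·v = 11.
Deficit = 11 − 26/3 = 7/3 ≥ 0, confirming Bessel's inequality. (The deficit equals ||v − Σ <v,e_j> e_j||^2, the squared distance from v to span{e_j}.)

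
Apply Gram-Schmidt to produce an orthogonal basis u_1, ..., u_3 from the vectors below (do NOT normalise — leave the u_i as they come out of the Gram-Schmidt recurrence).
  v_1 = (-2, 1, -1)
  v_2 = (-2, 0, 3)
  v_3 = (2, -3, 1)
Orthogonal basis:
  u_1 = (-2, 1, -1)
  u_2 = (-5/3, -1/6, 19/6)
  u_3 = (-48/77, -128/77, -32/77)

Apply the Gram-Schmidt recurrence
  u_1 = v_1
  u_i = v_i − Σ_{j<i} ((v_i · u_j) / (u_j · u_j)) · u_j.

Step by step this gives:
  u_1 = (-2, 1, -1)
  u_2 = (-5/3, -1/6, 19/6)
  u_3 = (-48/77, -128/77, -32/77)

Orthogonality check:
  u_2 · u_1 = 0 (should be 0)
  u_3 · u_1 = 0 (should be 0)
  u_3 · u_2 = 0 (should be 0)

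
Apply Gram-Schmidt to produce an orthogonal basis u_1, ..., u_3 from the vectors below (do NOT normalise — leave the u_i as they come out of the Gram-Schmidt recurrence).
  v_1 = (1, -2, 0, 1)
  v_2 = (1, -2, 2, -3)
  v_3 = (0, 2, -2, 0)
Orthogonal basis:
  u_1 = (1, -2, 0, 1)
  u_2 = (2/3, -4/3, 2, -10/3)
  u_3 = (12/13, 2/13, -16/13, -8/13)

Apply the Gram-Schmidt recurrence
  u_1 = v_1
  u_i = v_i − Σ_{j<i} ((v_i · u_j) / (u_j · u_j)) · u_j.

Step by step this gives:
  u_1 = (1, -2, 0, 1)
  u_2 = (2/3, -4/3, 2, -10/3)
  u_3 = (12/13, 2/13, -16/13, -8/13)

Orthogonality check:
  u_2 · u_1 = 0 (should be 0)
  u_3 · u_1 = 0 (should be 0)
  u_3 · u_2 = 0 (should be 0)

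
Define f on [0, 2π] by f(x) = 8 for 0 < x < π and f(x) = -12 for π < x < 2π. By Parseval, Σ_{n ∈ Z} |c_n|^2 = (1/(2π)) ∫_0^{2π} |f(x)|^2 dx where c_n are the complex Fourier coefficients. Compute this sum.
Σ |c_n|^2 = 104

Parseval equates the L^2 energy of f (normalised by 1/(2π)) with the ℓ^2 sum of its Fourier coefficients: (1/(2π)) ∫_0^{2π} |f|^2 = Σ |c_n|^2.
Compute the left side: (1/(2π)) [∫_0^π 8^2 dx + ∫_π^{2π} (-12)^2 dx] = (1/(2π)) · (64π + 144π) = (64 + 144)/2 = 104.
So Σ_{n ∈ Z} |c_n|^2 = 104.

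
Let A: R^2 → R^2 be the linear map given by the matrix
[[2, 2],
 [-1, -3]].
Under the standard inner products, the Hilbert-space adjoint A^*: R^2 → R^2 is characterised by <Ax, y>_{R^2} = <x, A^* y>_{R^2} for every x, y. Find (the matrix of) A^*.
A^* = A^T =
[[2, -1],
 [2, -3]]

For real matrices with standard dot products, the defining identity <Ax, y> = <x, A^* y> gives (Ax)^T y = x^T (A^*) y, i.e. x^T A^T y = x^T (A^*) y. Since this holds for all x, y, we must have A^* = A^T. Therefore
A^* =
[[2, -1],
 [2, -3]].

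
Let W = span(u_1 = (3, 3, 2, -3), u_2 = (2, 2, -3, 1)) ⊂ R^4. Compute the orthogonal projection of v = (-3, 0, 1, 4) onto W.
proj_W(v) = (-1177/549, -1177/549, -40/61, 883/549)

Set up U = [u_1 | ... | u_2] ∈ R^(4×2). The projector onto W = col(U) is P = U (U^T U)^(-1) U^T.
Compute U^T U =
  [31, 3]
  [3, 18],
and U^T v = (-19, -5).
Solve U^T U · c = U^T v for the coefficients: c = (-109/183, -98/549). The projection is proj_W(v) = U c.
Check: (v - proj_W(v)) · u_1 = 0  (should be 0).
Check: (v - proj_W(v)) · u_2 = 0  (should be 0).
Result: proj_W(v) = (-1177/549, -1177/549, -40/61, 883/549).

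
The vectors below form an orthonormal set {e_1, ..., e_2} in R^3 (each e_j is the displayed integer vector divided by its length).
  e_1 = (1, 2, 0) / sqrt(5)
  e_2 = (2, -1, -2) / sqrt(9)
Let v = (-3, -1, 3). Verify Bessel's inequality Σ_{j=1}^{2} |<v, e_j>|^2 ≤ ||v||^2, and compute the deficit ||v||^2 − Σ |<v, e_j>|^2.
Σ |<v, e_j>|^2 = 166/9; ||v||^2 = 19; deficit = 5/9

Write each e_j = u_j / sqrt(<u_j, u_j>) where u_j is the displayed integer vector. Then <v, e_j> = <v, u_j> / sqrt(<u_j, u_j>), so |<v, e_j>|^2 = <v, u_j>^2 / <u_j, u_j>.
Coefficients: <v, e_1> = -5/sqrt(5), <v, e_2> = -11/sqrt(9).
Square and sum: Σ |<v, e_j>|^2 = 166/9.
Compute ||v||^2 = v·v = 19.
Deficit = 19 − 166/9 = 5/9 ≥ 0, confirming Bessel's inequality. (The deficit equals ||v − Σ <v,e_j> e_j||^2, the squared distance from v to span{e_j}.)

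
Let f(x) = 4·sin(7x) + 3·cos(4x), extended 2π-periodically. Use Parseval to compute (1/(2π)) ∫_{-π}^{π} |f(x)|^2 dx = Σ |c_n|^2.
Σ |c_n|^2 = 25/2

Expand |f|^2 and use orthogonality of {sin(nx), cos(mx)} on [-π, π]:
  ∫_{-π}^{π} sin(nx)^2 dx = π, ∫ cos(mx)^2 dx = π, and cross terms integrate to 0.
So ∫_{-π}^{π} f(x)^2 dx = 4^2 · π + 3^2 · π = (16 + 9)π.
Divide by 2π: (16 + 9)/2 = 25/2.
By Parseval, this equals Σ |c_n|^2.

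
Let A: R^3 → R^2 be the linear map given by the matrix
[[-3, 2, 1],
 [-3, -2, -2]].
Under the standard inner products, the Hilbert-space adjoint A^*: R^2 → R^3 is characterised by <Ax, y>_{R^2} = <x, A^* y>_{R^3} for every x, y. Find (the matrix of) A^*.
A^* = A^T =
[[-3, -3],
 [2, -2],
 [1, -2]]

For real matrices with standard dot products, the defining identity <Ax, y> = <x, A^* y> gives (Ax)^T y = x^T (A^*) y, i.e. x^T A^T y = x^T (A^*) y. Since this holds for all x, y, we must have A^* = A^T. Therefore
A^* =
[[-3, -3],
 [2, -2],
 [1, -2]].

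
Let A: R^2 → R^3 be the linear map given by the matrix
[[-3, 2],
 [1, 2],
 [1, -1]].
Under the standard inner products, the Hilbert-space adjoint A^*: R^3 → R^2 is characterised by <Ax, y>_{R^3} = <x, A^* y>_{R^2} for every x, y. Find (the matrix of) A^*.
A^* = A^T =
[[-3, 1, 1],
 [2, 2, -1]]

For real matrices with standard dot products, the defining identity <Ax, y> = <x, A^* y> gives (Ax)^T y = x^T (A^*) y, i.e. x^T A^T y = x^T (A^*) y. Since this holds for all x, y, we must have A^* = A^T. Therefore
A^* =
[[-3, 1, 1],
 [2, 2, -1]].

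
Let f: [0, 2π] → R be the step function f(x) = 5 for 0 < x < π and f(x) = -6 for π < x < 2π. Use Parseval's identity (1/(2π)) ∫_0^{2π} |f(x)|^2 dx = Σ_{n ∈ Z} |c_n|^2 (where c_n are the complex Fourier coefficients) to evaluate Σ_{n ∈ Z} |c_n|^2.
Σ |c_n|^2 = 61/2

Parseval equates the L^2 energy of f (normalised by 1/(2π)) with the ℓ^2 sum of its Fourier coefficients: (1/(2π)) ∫_0^{2π} |f|^2 = Σ |c_n|^2.
Compute the left side: (1/(2π)) [∫_0^π 5^2 dx + ∫_π^{2π} (-6)^2 dx] = (1/(2π)) · (25π + 36π) = (25 + 36)/2 = 61/2.
So Σ_{n ∈ Z} |c_n|^2 = 61/2.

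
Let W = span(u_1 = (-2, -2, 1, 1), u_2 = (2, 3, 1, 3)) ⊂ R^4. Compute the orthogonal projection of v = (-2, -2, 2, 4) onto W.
proj_W(v) = (-222/97, -160/97, 235/97, 359/97)

Set up U = [u_1 | ... | u_2] ∈ R^(4×2). The projector onto W = col(U) is P = U (U^T U)^(-1) U^T.
Compute U^T U =
  [10, -6]
  [-6, 23],
and U^T v = (14, 4).
Solve U^T U · c = U^T v for the coefficients: c = (173/97, 62/97). The projection is proj_W(v) = U c.
Check: (v - proj_W(v)) · u_1 = 0  (should be 0).
Check: (v - proj_W(v)) · u_2 = 0  (should be 0).
Result: proj_W(v) = (-222/97, -160/97, 235/97, 359/97).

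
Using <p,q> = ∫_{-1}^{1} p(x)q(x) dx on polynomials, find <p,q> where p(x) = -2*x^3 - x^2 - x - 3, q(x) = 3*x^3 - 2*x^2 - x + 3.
<p,q> = -1748/105

Expand the product: p(x)·q(x) = -6*x^6 + x^5 + x^4 - 12*x^3 + 4*x^2 - 9.
∫_{-1}^{1} of each monomial x^k gives [2/(k+1) if k even, 0 if k odd]. Integrating term-by-term (or equivalently evaluating the antiderivative F(x) = -6*x^7/7 + x^6/6 + x^5/5 - 3*x^4 + 4*x^3/3 - 9*x at the endpoints):
  F(1) − F(−1) = -781/70 − (1153/210) = -1748/105.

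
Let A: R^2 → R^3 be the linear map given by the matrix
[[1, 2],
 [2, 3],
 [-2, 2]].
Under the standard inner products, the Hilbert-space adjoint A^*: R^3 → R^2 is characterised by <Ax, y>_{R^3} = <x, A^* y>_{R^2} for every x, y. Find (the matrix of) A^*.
A^* = A^T =
[[1, 2, -2],
 [2, 3, 2]]

For real matrices with standard dot products, the defining identity <Ax, y> = <x, A^* y> gives (Ax)^T y = x^T (A^*) y, i.e. x^T A^T y = x^T (A^*) y. Since this holds for all x, y, we must have A^* = A^T. Therefore
A^* =
[[1, 2, -2],
 [2, 3, 2]].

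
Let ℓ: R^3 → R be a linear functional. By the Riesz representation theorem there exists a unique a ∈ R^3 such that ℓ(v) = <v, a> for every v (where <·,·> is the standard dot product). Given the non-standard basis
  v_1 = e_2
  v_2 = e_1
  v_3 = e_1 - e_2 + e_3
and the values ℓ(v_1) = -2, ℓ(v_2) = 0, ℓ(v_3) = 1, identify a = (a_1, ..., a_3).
a = (0, -2, -1)

Write a = (a_1, ..., a_3) in the standard basis. For each basis vector v_i, ℓ(v_i) = <v_i, a> is a linear equation in the a_j's. Collect the n equations into a matrix system V a = ℓ, where row i of V is v_i (expressed in the standard basis). Since V is invertible (lower-triangular with 1s on the diagonal, up to permutation), solve by back-substitution:
  V =
[[0, 1, 0],
 [1, 0, 0],
 [1, -1, 1]]
  V a = (-2, 0, 1)
Solving gives a = (0, -2, -1).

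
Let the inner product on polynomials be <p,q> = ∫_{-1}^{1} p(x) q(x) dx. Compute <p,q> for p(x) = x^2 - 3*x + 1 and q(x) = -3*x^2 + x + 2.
<p,q> = 2/15

Expand the product: p(x)·q(x) = -3*x^4 + 10*x^3 - 4*x^2 - 5*x + 2.
∫_{-1}^{1} of each monomial x^k gives [2/(k+1) if k even, 0 if k odd]. Integrating term-by-term (or equivalently evaluating the antiderivative F(x) = -3*x^5/5 + 5*x^4/2 - 4*x^3/3 - 5*x^2/2 + 2*x at the endpoints):
  F(1) − F(−1) = 1/15 − (-1/15) = 2/15.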